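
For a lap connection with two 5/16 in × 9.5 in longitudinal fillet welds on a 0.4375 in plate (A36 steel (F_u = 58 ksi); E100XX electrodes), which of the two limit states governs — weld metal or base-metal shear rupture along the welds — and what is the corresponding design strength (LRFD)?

φR_n ≈ 189 kip (weld metal governs)

E100XX → F_EXX = 100 ksi.
t_e = 0.707 × 0.3125 = 0.2209 in; L = 19 in.
Weld metal: φR_n = 0.75 × 0.6 × 100 × 0.2209 × 19 = 188.9 kip.
Base metal (shear rupture): φR_n = 0.75 × 0.6 × 58 × 0.4375 × 19 = 217 kip.
Governing: weld metal.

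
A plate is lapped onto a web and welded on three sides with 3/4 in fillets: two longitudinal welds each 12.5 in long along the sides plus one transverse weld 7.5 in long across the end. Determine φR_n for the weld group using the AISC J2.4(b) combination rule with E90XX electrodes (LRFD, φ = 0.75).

φR_n ≈ 698 kips

E90XX → F_EXX = 90 ksi.
t_e = 0.707 × 0.75 = 0.5302 in.
R_nwl = 0.6 × 90 × 0.5302 × 25 = 715.8 kips (longitudinal, 2 welds).
R_nwt = 0.6 × 90 × 0.5302 × 7.5 = 214.8 kips (transverse, base value).
(i) R_nwl + R_nwt = 930.6 kips; (ii) 0.85 R_nwl + 1.5 R_nwt = 930.6 kips.
R_n = max = 930.6 kips [governs: (ii)]; φR_n = 697.9 kips.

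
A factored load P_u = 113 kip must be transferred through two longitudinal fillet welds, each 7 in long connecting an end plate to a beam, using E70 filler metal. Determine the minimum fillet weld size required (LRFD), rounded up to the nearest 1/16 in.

E70XX → F_EXX = 70 ksi.
Total weld length L = 14 in.
Required throat t_e = P_u / (φ × 0.6 F_EXX × L) = 113 / (0.75 × 0.6 × 70 × 14) = 0.2562 in.
Required leg w = t_e / 0.707 = 0.3624 in → use 3/8 in.

w = 3/8 in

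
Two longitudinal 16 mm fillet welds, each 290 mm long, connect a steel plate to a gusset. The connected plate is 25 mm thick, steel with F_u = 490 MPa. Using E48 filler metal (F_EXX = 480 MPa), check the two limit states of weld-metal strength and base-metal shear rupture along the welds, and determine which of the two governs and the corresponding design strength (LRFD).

φR_n ≈ 1420 kN (weld metal governs)

t_e = 0.707 × 16 = 11.31 mm; L = 580 mm.
Weld metal: φR_n = 0.75 × 0.6 × 480 × 11.31 × 580 × 10⁻³ = 1417 kN.
Base metal (shear rupture): φR_n = 0.75 × 0.6 × 490 × 25 × 580 × 10⁻³ = 3197 kN.
Governing: weld metal.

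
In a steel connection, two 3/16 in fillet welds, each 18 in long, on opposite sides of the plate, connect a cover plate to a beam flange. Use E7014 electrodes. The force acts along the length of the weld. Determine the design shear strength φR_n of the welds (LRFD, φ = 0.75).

φR_n ≈ 150 kips

E70XX → F_EXX = 70 ksi.
Effective throat t_e = 0.707 × 0.1875 = 0.1326 in.
Total length L = 36 in; A_we = 0.1326 × 36 = 4.772 in².
F_nw = 0.6 F_EXX = 0.6 × 70 = 42 ksi.
φR_n = 0.75 × 42 × 4.772 = 150.3 kips.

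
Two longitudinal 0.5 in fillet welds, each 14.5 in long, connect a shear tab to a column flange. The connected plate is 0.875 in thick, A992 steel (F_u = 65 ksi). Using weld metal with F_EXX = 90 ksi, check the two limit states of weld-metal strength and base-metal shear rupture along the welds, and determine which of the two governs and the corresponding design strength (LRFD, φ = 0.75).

t_e = 0.707 × 0.5 = 0.3535 in; L = 29 in.
Weld metal: φR_n = 0.75 × 0.6 × 90 × 0.3535 × 29 = 415.2 kips.
Base metal (shear rupture): φR_n = 0.75 × 0.6 × 65 × 0.875 × 29 = 742.2 kips.
Governing: weld metal.

φR_n ≈ 415 kips (weld metal governs)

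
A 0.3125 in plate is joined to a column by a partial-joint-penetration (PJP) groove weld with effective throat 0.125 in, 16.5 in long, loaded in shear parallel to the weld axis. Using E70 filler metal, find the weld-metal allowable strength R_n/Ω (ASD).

R_n/Ω ≈ 43.3 kips

E70XX → F_EXX = 70 ksi.
Effective throat (given) t_e = 0.125 in.
A_we = 0.125 × 16.5 = 2.062 in².
F_nw = 0.6 F_EXX = 42 ksi.
R_n/Ω = (42 × 2.062) / 2.0 = 43.31 kips.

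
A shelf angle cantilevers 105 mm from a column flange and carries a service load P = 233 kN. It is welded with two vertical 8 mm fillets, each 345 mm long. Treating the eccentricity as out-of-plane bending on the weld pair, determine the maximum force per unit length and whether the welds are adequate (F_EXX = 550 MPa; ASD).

L_w = 2 × 345 = 690 mm; section modulus (unit throat) S = 2 × L²/6 = 39680 mm².
Direct shear f_v = P/L_w = 233×10³/690 = 337.7 N/mm.
Moment M = P × e = 233×10³ × 105 = 24465000 N·mm; bending f_b = M/S = 616.6 N/mm.
f_max = √(f_v² + f_b²) = √(337.7² + 616.6²) = 703 N/mm.
r_n/Ω = (1/2.0) × 0.6 × 550 × (0.707 × 8) = 933.2 N/mm → adequate.

f_max ≈ 703 N/mm; adequate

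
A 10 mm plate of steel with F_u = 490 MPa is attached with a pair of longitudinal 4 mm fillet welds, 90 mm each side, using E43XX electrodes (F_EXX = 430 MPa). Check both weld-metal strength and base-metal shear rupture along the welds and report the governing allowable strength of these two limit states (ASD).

R_n/Ω ≈ 65.7 kN (weld metal governs)

t_e = 0.707 × 4 = 2.828 mm; L = 180 mm.
Weld metal: R_n/Ω = (1/2.0) × 0.6 × 430 × 2.828 × 180 × 10⁻³ = 65.67 kN.
Base metal (shear rupture): R_n/Ω = (1/2.0) × 0.6 × 490 × 10 × 180 × 10⁻³ = 264.6 kN.
Governing: weld metal.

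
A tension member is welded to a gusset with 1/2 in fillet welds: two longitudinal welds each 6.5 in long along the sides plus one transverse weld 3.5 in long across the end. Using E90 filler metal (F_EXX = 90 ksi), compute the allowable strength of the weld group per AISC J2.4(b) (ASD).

R_n/Ω ≈ 157 kips

t_e = 0.707 × 0.5 = 0.3535 in.
R_nwl = 0.6 × 90 × 0.3535 × 13 = 248.2 kips (longitudinal, 2 welds).
R_nwt = 0.6 × 90 × 0.3535 × 3.5 = 66.81 kips (transverse, base value).
(i) R_nwl + R_nwt = 315 kips; (ii) 0.85 R_nwl + 1.5 R_nwt = 311.2 kips.
R_n = max = 315 kips [governs: (i)]; R_n/Ω = 157.5 kips.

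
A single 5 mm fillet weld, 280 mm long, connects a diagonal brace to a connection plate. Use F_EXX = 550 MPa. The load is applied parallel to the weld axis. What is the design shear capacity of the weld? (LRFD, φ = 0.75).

Effective throat t_e = 0.707 × 5 = 3.535 mm.
Total length L = 280 mm; A_we = 3.535 × 280 = 989.8 mm².
F_nw = 0.6 F_EXX = 0.6 × 550 = 330 MPa.
φR_n = 0.75 × 330 × 989.8 × 10⁻³ = 245 kN.

φR_n ≈ 245 kN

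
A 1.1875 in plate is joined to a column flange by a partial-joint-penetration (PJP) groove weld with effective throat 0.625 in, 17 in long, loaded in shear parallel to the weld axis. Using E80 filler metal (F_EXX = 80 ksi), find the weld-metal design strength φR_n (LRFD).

Effective throat (given) t_e = 0.625 in.
A_we = 0.625 × 17 = 10.62 in².
F_nw = 0.6 F_EXX = 48 ksi.
φR_n = 0.75 × 48 × 10.62 = 382.5 kip.

φR_n ≈ 382 kip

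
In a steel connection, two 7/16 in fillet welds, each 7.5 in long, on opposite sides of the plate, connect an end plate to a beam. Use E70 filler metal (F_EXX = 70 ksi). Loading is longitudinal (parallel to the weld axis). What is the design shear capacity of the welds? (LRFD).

φR_n ≈ 146 kips

Effective throat t_e = 0.707 × 0.4375 = 0.3093 in.
Total length L = 15 in; A_we = 0.3093 × 15 = 4.64 in².
F_nw = 0.6 F_EXX = 0.6 × 70 = 42 ksi.
φR_n = 0.75 × 42 × 4.64 = 146.2 kips.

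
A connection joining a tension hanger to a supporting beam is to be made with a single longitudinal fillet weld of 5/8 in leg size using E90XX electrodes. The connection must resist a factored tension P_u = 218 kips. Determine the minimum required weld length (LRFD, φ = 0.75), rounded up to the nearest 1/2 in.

E90XX → F_EXX = 90 ksi.
Throat t_e = 0.707 × 0.625 = 0.4419 in.
φr_n = 0.75 × 0.6 × 90 × 0.4419 = 17.9 kips/in.
L_req = P_u / φr_n = 218 / 17.9 = 12.18 in total.
Round up → use L = 12.5 in.

L = 12.5 in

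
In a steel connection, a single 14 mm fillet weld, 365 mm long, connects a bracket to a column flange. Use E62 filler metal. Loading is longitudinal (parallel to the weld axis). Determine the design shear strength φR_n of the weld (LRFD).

φR_n ≈ 1010 kN

E62XX → F_EXX = 620 MPa.
Effective throat t_e = 0.707 × 14 = 9.898 mm.
Total length L = 365 mm; A_we = 9.898 × 365 = 3613 mm².
F_nw = 0.6 F_EXX = 0.6 × 620 = 372 MPa.
φR_n = 0.75 × 372 × 3613 × 10⁻³ = 1008 kN.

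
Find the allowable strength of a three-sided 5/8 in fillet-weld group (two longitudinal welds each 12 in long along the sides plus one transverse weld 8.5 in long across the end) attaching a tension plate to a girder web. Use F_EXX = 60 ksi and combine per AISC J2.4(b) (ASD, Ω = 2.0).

t_e = 0.707 × 0.625 = 0.4419 in.
R_nwl = 0.6 × 60 × 0.4419 × 24 = 381.8 kips (longitudinal, 2 welds).
R_nwt = 0.6 × 60 × 0.4419 × 8.5 = 135.2 kips (transverse, base value).
(i) R_nwl + R_nwt = 517 kips; (ii) 0.85 R_nwl + 1.5 R_nwt = 527.3 kips.
R_n = max = 527.3 kips [governs: (ii)]; R_n/Ω = 263.7 kips.

R_n/Ω ≈ 264 kips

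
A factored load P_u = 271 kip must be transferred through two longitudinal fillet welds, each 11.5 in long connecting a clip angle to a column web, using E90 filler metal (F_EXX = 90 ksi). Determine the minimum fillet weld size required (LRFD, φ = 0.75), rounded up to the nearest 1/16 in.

Total weld length L = 23 in.
Required throat t_e = P_u / (φ × 0.6 F_EXX × L) = 271 / (0.75 × 0.6 × 90 × 23) = 0.2909 in.
Required leg w = t_e / 0.707 = 0.4115 in → use 7/16 in.

w = 7/16 in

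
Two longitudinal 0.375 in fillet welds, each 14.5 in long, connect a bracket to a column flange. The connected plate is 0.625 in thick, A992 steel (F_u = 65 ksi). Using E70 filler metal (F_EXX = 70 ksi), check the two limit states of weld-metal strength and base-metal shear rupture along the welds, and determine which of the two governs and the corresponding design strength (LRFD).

φR_n ≈ 242 kip (weld metal governs)

t_e = 0.707 × 0.375 = 0.2651 in; L = 29 in.
Weld metal: φR_n = 0.75 × 0.6 × 70 × 0.2651 × 29 = 242.2 kip.
Base metal (shear rupture): φR_n = 0.75 × 0.6 × 65 × 0.625 × 29 = 530.2 kip.
Governing: weld metal.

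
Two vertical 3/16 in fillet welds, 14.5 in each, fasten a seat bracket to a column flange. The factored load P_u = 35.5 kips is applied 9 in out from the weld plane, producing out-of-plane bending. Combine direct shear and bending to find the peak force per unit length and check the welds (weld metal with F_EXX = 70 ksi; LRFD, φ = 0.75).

f_max ≈ 4.72 kip/in; NOT adequate

L_w = 2 × 14.5 = 29 in; section modulus (unit throat) S = 2 × L²/6 = 70.08 in².
Direct shear f_v = P/L_w = 35.5/29 = 1.224 kip/in.
Moment M = P × e = 35.5 × 9 = 319.5 kip·in; bending f_b = M/S = 4.559 kip/in.
f_max = √(f_v² + f_b²) = √(1.224² + 4.559²) = 4.72 kip/in.
φr_n = 0.75 × 0.6 × 70 × (0.707 × 0.1875) = 4.176 kip/in → NOT adequate.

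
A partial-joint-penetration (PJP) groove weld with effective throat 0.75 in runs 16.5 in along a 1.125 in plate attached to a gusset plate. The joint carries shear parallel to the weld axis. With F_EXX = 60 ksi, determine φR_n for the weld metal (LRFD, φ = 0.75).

φR_n ≈ 334 kips

Effective throat (given) t_e = 0.75 in.
A_we = 0.75 × 16.5 = 12.38 in².
F_nw = 0.6 F_EXX = 36 ksi.
φR_n = 0.75 × 36 × 12.38 = 334.1 kips.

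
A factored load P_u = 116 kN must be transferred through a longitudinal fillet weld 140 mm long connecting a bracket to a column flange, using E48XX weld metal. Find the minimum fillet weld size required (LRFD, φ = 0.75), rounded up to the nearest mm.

E48XX → F_EXX = 480 MPa.
Total weld length L = 140 mm.
Required throat t_e = P_u / (φ × 0.6 F_EXX × L) = 116 / (0.75 × 0.6 × 480 × 140 × 10⁻³) = 3.836 mm.
Required leg w = t_e / 0.707 = 5.426 mm → use 6 mm.

w = 6 mm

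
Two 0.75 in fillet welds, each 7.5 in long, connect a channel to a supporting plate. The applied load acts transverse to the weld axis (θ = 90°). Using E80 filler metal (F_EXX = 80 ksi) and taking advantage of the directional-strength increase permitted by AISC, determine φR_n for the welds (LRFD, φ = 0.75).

φR_n ≈ 430 kips

t_e = 0.707 × 0.75 = 0.5302 in; A_we = 0.5302 × 15 = 7.954 in².
Directional factor: 1.0 + 0.5 sin^1.5(90°) = 1.5.
F_nw = 0.6 × 80 × 1.5 = 72 ksi.
φR_n = 0.75 × 72 × 7.954 = 429.5 kips.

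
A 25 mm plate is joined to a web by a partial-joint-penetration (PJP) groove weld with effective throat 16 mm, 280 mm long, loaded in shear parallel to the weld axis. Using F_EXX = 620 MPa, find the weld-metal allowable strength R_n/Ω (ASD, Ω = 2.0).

Effective throat (given) t_e = 16 mm.
A_we = 16 × 280 = 4480 mm².
F_nw = 0.6 F_EXX = 372 MPa.
R_n/Ω = (372 × 4480) / 2.0 × 10⁻³ = 833.3 kN.

R_n/Ω ≈ 833 kN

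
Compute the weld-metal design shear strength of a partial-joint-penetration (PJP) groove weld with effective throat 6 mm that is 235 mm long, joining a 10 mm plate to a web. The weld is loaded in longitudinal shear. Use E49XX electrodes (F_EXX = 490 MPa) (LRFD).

φR_n ≈ 311 kN

Effective throat (given) t_e = 6 mm.
A_we = 6 × 235 = 1410 mm².
F_nw = 0.6 F_EXX = 294 MPa.
φR_n = 0.75 × 294 × 1410 × 10⁻³ = 310.9 kN.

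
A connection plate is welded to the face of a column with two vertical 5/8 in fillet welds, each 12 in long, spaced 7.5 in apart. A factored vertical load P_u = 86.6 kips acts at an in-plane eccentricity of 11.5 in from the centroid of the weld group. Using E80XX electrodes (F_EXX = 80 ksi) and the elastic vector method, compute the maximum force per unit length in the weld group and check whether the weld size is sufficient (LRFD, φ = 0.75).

f_max ≈ 13.5 kip/in; adequate

Total weld length L_w = 24 in. Treat welds as unit-width lines.
Polar moment about centroid: J = 2[d³/12 + d(b/2)²] = 2[12³/12 + 12×3.75²] = 625.5 in³.
Direct shear f_v = P/L_w = 86.6 / 24 = 3.608 kip/in (vertical).
Torsion M = P·e = 86.6 × 11.5 = 995.9 kip·in.
Critical point at (x, y) = (3.75, 6) from centroid. f_tx = M·y/J = 9.553 kip/in; f_ty = M·x/J = 5.971 kip/in.
Resultant f_max = √[f_tx² + (f_v + f_ty)²] = √[9.553² + (3.608 + 5.971)²] = 13.53 kip/in.
Capacity per unit length: φr_n = 0.75 × 0.6 × 80 × (0.707 × 0.625) = 15.91 kip/in.
13.53 ≤ 15.91 → adequate.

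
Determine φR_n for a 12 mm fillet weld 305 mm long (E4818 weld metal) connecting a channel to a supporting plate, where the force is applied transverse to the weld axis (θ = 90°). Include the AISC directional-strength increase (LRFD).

φR_n ≈ 838 kN

E48XX → F_EXX = 480 MPa.
t_e = 0.707 × 12 = 8.484 mm; A_we = 8.484 × 305 = 2588 mm².
Directional factor: 1.0 + 0.5 sin^1.5(90°) = 1.5.
F_nw = 0.6 × 480 × 1.5 = 432 MPa.
φR_n = 0.75 × 432 × 2588 × 10⁻³ = 838.4 kN.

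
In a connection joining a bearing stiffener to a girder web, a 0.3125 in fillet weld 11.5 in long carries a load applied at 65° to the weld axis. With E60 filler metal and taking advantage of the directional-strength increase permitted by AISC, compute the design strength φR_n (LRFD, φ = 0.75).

E60XX → F_EXX = 60 ksi.
t_e = 0.707 × 0.3125 = 0.2209 in; A_we = 0.2209 × 11.5 = 2.541 in².
Directional factor: 1.0 + 0.5 sin^1.5(65°) = 1.431.
F_nw = 0.6 × 60 × 1.431 = 51.53 ksi.
φR_n = 0.75 × 51.53 × 2.541 = 98.2 kips.

φR_n ≈ 98.2 kips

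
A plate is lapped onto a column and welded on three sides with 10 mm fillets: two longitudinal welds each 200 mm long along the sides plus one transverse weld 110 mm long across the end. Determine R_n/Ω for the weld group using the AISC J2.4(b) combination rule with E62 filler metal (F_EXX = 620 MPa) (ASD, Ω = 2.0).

t_e = 0.707 × 10 = 7.07 mm.
R_nwl = 0.6 × 620 × 7.07 × 400 × 10⁻³ = 1052 kN (longitudinal, 2 welds).
R_nwt = 0.6 × 620 × 7.07 × 110 × 10⁻³ = 289.3 kN (transverse, base value).
(i) R_nwl + R_nwt = 1341 kN; (ii) 0.85 R_nwl + 1.5 R_nwt = 1328 kN.
R_n = max = 1341 kN [governs: (i)]; R_n/Ω = 670.7 kN.

R_n/Ω ≈ 671 kN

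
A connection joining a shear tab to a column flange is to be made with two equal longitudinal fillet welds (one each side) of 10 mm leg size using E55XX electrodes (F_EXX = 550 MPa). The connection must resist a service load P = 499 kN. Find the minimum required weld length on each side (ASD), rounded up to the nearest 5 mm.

L = 215 mm on each side

Throat t_e = 0.707 × 10 = 7.07 mm.
r_n/Ω = (0.6 × 550 × 7.07) / 2.0 = 1167 N/mm = 1.167 kN/mm.
L_req = P / (r_n/Ω) = 499 / 1.167 = 427.8 mm total.
Per side: 427.8 / 2 = 213.9 mm.
Round up → use L = 215 mm on each side.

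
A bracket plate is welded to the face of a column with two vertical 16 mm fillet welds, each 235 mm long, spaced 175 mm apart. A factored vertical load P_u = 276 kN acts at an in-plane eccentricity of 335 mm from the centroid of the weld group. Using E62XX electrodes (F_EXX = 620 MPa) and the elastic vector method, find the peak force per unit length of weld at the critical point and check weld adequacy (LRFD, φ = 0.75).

f_max ≈ 2740 N/mm; adequate

Total weld length L_w = 470 mm. Treat welds as unit-width lines.
Polar moment about centroid: J = 2[d³/12 + d(b/2)²] = 2[235³/12 + 235×87.5²] = 5761000 mm³.
Direct shear f_v = P/L_w = 276×10³ / 470 = 587.2 N/mm (vertical).
Torsion M = P·e = 276×10³ × 335 = 92460000 N·mm.
Critical point at (x, y) = (87.5, 117.5) from centroid. f_tx = M·y/J = 1886 N/mm; f_ty = M·x/J = 1404 N/mm.
Resultant f_max = √[f_tx² + (f_v + f_ty)²] = √[1886² + (587.2 + 1404)²] = 2743 N/mm.
Capacity per unit length: φr_n = 0.75 × 0.6 × 620 × (0.707 × 16) = 3156 N/mm.
2743 ≤ 3156 → adequate.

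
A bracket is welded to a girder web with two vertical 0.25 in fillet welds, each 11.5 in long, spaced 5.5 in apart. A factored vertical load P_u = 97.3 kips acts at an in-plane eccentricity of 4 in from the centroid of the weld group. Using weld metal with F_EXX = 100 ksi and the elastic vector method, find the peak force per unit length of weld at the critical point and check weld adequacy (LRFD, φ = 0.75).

f_max ≈ 8.53 kip/in; NOT adequate

Total weld length L_w = 23 in. Treat welds as unit-width lines.
Polar moment about centroid: J = 2[d³/12 + d(b/2)²] = 2[11.5³/12 + 11.5×2.75²] = 427.4 in³.
Direct shear f_v = P/L_w = 97.3 / 23 = 4.23 kip/in (vertical).
Torsion M = P·e = 97.3 × 4 = 389.2 kip·in.
Critical point at (x, y) = (2.75, 5.75) from centroid. f_tx = M·y/J = 5.236 kip/in; f_ty = M·x/J = 2.504 kip/in.
Resultant f_max = √[f_tx² + (f_v + f_ty)²] = √[5.236² + (4.23 + 2.504)²] = 8.53 kip/in.
Capacity per unit length: φr_n = 0.75 × 0.6 × 100 × (0.707 × 0.25) = 7.954 kip/in.
8.53 > 7.954 → NOT adequate.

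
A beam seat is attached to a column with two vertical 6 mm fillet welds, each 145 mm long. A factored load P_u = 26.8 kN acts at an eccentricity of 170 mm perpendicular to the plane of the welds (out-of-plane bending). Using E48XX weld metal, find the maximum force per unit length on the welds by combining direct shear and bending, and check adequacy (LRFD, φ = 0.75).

E48XX → F_EXX = 480 MPa.
L_w = 2 × 145 = 290 mm; section modulus (unit throat) S = 2 × L²/6 = 7008 mm².
Direct shear f_v = P/L_w = 26.8×10³/290 = 92.41 N/mm.
Moment M = P × e = 26.8×10³ × 170 = 4556000 N·mm; bending f_b = M/S = 650.1 N/mm.
f_max = √(f_v² + f_b²) = √(92.41² + 650.1²) = 656.6 N/mm.
φr_n = 0.75 × 0.6 × 480 × (0.707 × 6) = 916.3 N/mm → adequate.

f_max ≈ 657 N/mm; adequate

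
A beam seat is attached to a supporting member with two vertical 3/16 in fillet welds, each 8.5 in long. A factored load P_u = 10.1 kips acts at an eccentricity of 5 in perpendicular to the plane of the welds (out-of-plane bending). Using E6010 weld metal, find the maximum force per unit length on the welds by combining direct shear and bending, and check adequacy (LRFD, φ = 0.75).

E60XX → F_EXX = 60 ksi.
L_w = 2 × 8.5 = 17 in; section modulus (unit throat) S = 2 × L²/6 = 24.08 in².
Direct shear f_v = P/L_w = 10.1/17 = 0.5941 kip/in.
Moment M = P × e = 10.1 × 5 = 50.5 kip·in; bending f_b = M/S = 2.097 kip/in.
f_max = √(f_v² + f_b²) = √(0.5941² + 2.097²) = 2.179 kip/in.
φr_n = 0.75 × 0.6 × 60 × (0.707 × 0.1875) = 3.579 kip/in → adequate.

f_max ≈ 2.18 kip/in; adequate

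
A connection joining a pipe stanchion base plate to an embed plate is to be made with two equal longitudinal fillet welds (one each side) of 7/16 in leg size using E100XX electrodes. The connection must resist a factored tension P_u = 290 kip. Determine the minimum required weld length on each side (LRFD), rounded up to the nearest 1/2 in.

L = 10.5 in on each side

E100XX → F_EXX = 100 ksi.
Throat t_e = 0.707 × 0.4375 = 0.3093 in.
φr_n = 0.75 × 0.6 × 100 × 0.3093 = 13.92 kip/in.
L_req = P_u / φr_n = 290 / 13.92 = 20.83 in total.
Per side: 20.83 / 2 = 10.42 in.
Round up → use L = 10.5 in on each side.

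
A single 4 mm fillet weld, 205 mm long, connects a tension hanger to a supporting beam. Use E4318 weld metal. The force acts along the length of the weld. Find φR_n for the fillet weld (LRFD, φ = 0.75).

E43XX → F_EXX = 430 MPa.
Effective throat t_e = 0.707 × 4 = 2.828 mm.
Total length L = 205 mm; A_we = 2.828 × 205 = 579.7 mm².
F_nw = 0.6 F_EXX = 0.6 × 430 = 258 MPa.
φR_n = 0.75 × 258 × 579.7 × 10⁻³ = 112.2 kN.

φR_n ≈ 112 kN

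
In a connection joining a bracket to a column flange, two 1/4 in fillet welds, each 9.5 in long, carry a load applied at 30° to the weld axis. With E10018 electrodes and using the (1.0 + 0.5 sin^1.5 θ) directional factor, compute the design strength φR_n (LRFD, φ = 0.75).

E100XX → F_EXX = 100 ksi.
t_e = 0.707 × 0.25 = 0.1767 in; A_we = 0.1767 × 19 = 3.358 in².
Directional factor: 1.0 + 0.5 sin^1.5(30°) = 1.177.
F_nw = 0.6 × 100 × 1.177 = 70.61 ksi.
φR_n = 0.75 × 70.61 × 3.358 = 177.8 kip.

φR_n ≈ 178 kip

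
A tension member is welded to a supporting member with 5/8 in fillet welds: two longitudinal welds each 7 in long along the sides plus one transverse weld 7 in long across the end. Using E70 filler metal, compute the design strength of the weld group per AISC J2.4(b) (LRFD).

E70XX → F_EXX = 70 ksi.
t_e = 0.707 × 0.625 = 0.4419 in.
R_nwl = 0.6 × 70 × 0.4419 × 14 = 259.8 kips (longitudinal, 2 welds).
R_nwt = 0.6 × 70 × 0.4419 × 7 = 129.9 kips (transverse, base value).
(i) R_nwl + R_nwt = 389.7 kips; (ii) 0.85 R_nwl + 1.5 R_nwt = 415.7 kips.
R_n = max = 415.7 kips [governs: (ii)]; φR_n = 311.8 kips.

φR_n ≈ 312 kips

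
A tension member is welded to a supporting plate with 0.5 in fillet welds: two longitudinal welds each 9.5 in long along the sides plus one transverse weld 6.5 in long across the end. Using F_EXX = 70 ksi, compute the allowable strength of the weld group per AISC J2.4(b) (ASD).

R_n/Ω ≈ 192 kip

t_e = 0.707 × 0.5 = 0.3535 in.
R_nwl = 0.6 × 70 × 0.3535 × 19 = 282.1 kip (longitudinal, 2 welds).
R_nwt = 0.6 × 70 × 0.3535 × 6.5 = 96.51 kip (transverse, base value).
(i) R_nwl + R_nwt = 378.6 kip; (ii) 0.85 R_nwl + 1.5 R_nwt = 384.5 kip.
R_n = max = 384.5 kip [governs: (ii)]; R_n/Ω = 192.3 kip.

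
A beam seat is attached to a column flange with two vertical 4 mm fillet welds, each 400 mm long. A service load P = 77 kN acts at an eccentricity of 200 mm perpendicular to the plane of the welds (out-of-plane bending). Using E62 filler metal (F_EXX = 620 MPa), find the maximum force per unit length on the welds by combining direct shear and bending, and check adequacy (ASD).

L_w = 2 × 400 = 800 mm; section modulus (unit throat) S = 2 × L²/6 = 53330 mm².
Direct shear f_v = P/L_w = 77×10³/800 = 96.25 N/mm.
Moment M = P × e = 77×10³ × 200 = 15400000 N·mm; bending f_b = M/S = 288.8 N/mm.
f_max = √(f_v² + f_b²) = √(96.25² + 288.8²) = 304.4 N/mm.
r_n/Ω = (1/2.0) × 0.6 × 620 × (0.707 × 4) = 526 N/mm → adequate.

f_max ≈ 304 N/mm; adequate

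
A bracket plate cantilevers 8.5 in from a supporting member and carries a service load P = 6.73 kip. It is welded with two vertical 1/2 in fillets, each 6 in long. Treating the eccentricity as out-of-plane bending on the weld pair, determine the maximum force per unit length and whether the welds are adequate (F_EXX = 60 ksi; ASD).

f_max ≈ 4.8 kip/in; adequate

L_w = 2 × 6 = 12 in; section modulus (unit throat) S = 2 × L²/6 = 12 in².
Direct shear f_v = P/L_w = 6.73/12 = 0.5608 kip/in.
Moment M = P × e = 6.73 × 8.5 = 57.205 kip·in; bending f_b = M/S = 4.767 kip/in.
f_max = √(f_v² + f_b²) = √(0.5608² + 4.767²) = 4.8 kip/in.
r_n/Ω = (1/2.0) × 0.6 × 60 × (0.707 × 0.5) = 6.363 kip/in → adequate.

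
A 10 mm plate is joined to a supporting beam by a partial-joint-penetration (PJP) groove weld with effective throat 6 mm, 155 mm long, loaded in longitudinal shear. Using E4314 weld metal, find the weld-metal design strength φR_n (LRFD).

φR_n ≈ 180 kN

E43XX → F_EXX = 430 MPa.
Effective throat (given) t_e = 6 mm.
A_we = 6 × 155 = 930 mm².
F_nw = 0.6 F_EXX = 258 MPa.
φR_n = 0.75 × 258 × 930 × 10⁻³ = 180 kN.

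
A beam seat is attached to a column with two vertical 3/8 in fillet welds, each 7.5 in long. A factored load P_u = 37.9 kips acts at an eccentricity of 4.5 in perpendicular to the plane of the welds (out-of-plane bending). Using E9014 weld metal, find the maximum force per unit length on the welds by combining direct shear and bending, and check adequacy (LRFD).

E90XX → F_EXX = 90 ksi.
L_w = 2 × 7.5 = 15 in; section modulus (unit throat) S = 2 × L²/6 = 18.75 in².
Direct shear f_v = P/L_w = 37.9/15 = 2.527 kip/in.
Moment M = P × e = 37.9 × 4.5 = 170.55 kip·in; bending f_b = M/S = 9.096 kip/in.
f_max = √(f_v² + f_b²) = √(2.527² + 9.096²) = 9.44 kip/in.
φr_n = 0.75 × 0.6 × 90 × (0.707 × 0.375) = 10.74 kip/in → adequate.

f_max ≈ 9.44 kip/in; adequate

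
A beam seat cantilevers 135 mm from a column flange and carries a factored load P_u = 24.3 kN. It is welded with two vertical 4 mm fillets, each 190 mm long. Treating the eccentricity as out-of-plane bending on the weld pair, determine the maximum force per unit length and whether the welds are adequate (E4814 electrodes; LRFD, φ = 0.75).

f_max ≈ 280 N/mm; adequate

E48XX → F_EXX = 480 MPa.
L_w = 2 × 190 = 380 mm; section modulus (unit throat) S = 2 × L²/6 = 12030 mm².
Direct shear f_v = P/L_w = 24.3×10³/380 = 63.95 N/mm.
Moment M = P × e = 24.3×10³ × 135 = 3280500 N·mm; bending f_b = M/S = 272.6 N/mm.
f_max = √(f_v² + f_b²) = √(63.95² + 272.6²) = 280 N/mm.
φr_n = 0.75 × 0.6 × 480 × (0.707 × 4) = 610.8 N/mm → adequate.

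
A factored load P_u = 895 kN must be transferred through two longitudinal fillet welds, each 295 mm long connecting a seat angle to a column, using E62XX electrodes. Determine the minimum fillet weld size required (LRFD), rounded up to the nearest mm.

E62XX → F_EXX = 620 MPa.
Total weld length L = 590 mm.
Required throat t_e = P_u / (φ × 0.6 F_EXX × L) = 895 / (0.75 × 0.6 × 620 × 590 × 10⁻³) = 5.437 mm.
Required leg w = t_e / 0.707 = 7.69 mm → use 8 mm.

w = 8 mm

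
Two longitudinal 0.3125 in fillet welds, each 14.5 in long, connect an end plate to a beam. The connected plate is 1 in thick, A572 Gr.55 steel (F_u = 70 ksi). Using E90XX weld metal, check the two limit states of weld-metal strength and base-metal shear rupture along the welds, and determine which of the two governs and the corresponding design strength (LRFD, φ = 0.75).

E90XX → F_EXX = 90 ksi.
t_e = 0.707 × 0.3125 = 0.2209 in; L = 29 in.
Weld metal: φR_n = 0.75 × 0.6 × 90 × 0.2209 × 29 = 259.5 kip.
Base metal (shear rupture): φR_n = 0.75 × 0.6 × 70 × 1 × 29 = 913.5 kip.
Governing: weld metal.

φR_n ≈ 259 kip (weld metal governs)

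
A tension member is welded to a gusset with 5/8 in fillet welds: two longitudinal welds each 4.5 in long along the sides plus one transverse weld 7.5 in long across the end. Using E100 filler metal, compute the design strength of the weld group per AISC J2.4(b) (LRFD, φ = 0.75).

E100XX → F_EXX = 100 ksi.
t_e = 0.707 × 0.625 = 0.4419 in.
R_nwl = 0.6 × 100 × 0.4419 × 9 = 238.6 kip (longitudinal, 2 welds).
R_nwt = 0.6 × 100 × 0.4419 × 7.5 = 198.8 kip (transverse, base value).
(i) R_nwl + R_nwt = 437.5 kip; (ii) 0.85 R_nwl + 1.5 R_nwt = 501.1 kip.
R_n = max = 501.1 kip [governs: (ii)]; φR_n = 375.8 kip.

φR_n ≈ 376 kip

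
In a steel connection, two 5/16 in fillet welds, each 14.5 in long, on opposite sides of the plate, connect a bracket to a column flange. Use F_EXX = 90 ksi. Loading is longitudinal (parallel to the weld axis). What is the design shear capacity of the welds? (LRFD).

Effective throat t_e = 0.707 × 0.3125 = 0.2209 in.
Total length L = 29 in; A_we = 0.2209 × 29 = 6.407 in².
F_nw = 0.6 F_EXX = 0.6 × 90 = 54 ksi.
φR_n = 0.75 × 54 × 6.407 = 259.5 kip.

φR_n ≈ 259 kip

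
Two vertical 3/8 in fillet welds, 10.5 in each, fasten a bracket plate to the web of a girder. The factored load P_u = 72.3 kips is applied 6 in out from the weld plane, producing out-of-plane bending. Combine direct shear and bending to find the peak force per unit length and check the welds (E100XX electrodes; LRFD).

E100XX → F_EXX = 100 ksi.
L_w = 2 × 10.5 = 21 in; section modulus (unit throat) S = 2 × L²/6 = 36.75 in².
Direct shear f_v = P/L_w = 72.3/21 = 3.443 kip/in.
Moment M = P × e = 72.3 × 6 = 433.8 kip·in; bending f_b = M/S = 11.8 kip/in.
f_max = √(f_v² + f_b²) = √(3.443² + 11.8²) = 12.3 kip/in.
φr_n = 0.75 × 0.6 × 100 × (0.707 × 0.375) = 11.93 kip/in → NOT adequate.

f_max ≈ 12.3 kip/in; NOT adequate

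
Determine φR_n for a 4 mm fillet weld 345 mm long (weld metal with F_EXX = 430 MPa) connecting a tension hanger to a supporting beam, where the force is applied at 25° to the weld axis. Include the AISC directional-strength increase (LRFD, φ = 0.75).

t_e = 0.707 × 4 = 2.828 mm; A_we = 2.828 × 345 = 975.7 mm².
Directional factor: 1.0 + 0.5 sin^1.5(25°) = 1.137.
F_nw = 0.6 × 430 × 1.137 = 293.4 MPa.
φR_n = 0.75 × 293.4 × 975.7 × 10⁻³ = 214.7 kN.

φR_n ≈ 215 kN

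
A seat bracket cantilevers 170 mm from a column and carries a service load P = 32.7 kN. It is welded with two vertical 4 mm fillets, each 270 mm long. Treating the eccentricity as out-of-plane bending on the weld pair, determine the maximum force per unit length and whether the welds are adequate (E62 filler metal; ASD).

E62XX → F_EXX = 620 MPa.
L_w = 2 × 270 = 540 mm; section modulus (unit throat) S = 2 × L²/6 = 24300 mm².
Direct shear f_v = P/L_w = 32.7×10³/540 = 60.56 N/mm.
Moment M = P × e = 32.7×10³ × 170 = 5559000 N·mm; bending f_b = M/S = 228.8 N/mm.
f_max = √(f_v² + f_b²) = √(60.56² + 228.8²) = 236.6 N/mm.
r_n/Ω = (1/2.0) × 0.6 × 620 × (0.707 × 4) = 526 N/mm → adequate.

f_max ≈ 237 N/mm; adequate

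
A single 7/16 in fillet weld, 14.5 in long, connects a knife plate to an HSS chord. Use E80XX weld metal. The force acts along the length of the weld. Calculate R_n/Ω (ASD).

E80XX → F_EXX = 80 ksi.
Effective throat t_e = 0.707 × 0.4375 = 0.3093 in.
Total length L = 14.5 in; A_we = 0.3093 × 14.5 = 4.485 in².
F_nw = 0.6 F_EXX = 0.6 × 80 = 48 ksi.
R_n = 48 × 4.485 = 215.3 kips; R_n/Ω = 215.3/2.0 = 107.6 kips.

R_n/Ω ≈ 108 kips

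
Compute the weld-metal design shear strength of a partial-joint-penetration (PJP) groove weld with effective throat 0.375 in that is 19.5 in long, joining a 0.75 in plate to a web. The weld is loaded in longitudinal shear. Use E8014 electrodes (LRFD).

φR_n ≈ 263 kips

E80XX → F_EXX = 80 ksi.
Effective throat (given) t_e = 0.375 in.
A_we = 0.375 × 19.5 = 7.312 in².
F_nw = 0.6 F_EXX = 48 ksi.
φR_n = 0.75 × 48 × 7.312 = 263.2 kips.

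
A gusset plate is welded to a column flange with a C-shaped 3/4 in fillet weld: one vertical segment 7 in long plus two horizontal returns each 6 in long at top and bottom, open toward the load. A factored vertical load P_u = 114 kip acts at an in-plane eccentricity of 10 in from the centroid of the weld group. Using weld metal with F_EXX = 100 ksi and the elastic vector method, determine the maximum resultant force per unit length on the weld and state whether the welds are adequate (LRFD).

Total weld length L_w = 19 in. Treat welds as unit-width lines.
Centroid: x̄ = 2×6×3 / 19 = 1.895 in from the vertical weld.
Polar moment about centroid: J = I_x + I_y = [7³/12 + 2×6×3.5²] + [7×1.895² + 2(6³/12 + 6×1.105²)] = 251.4 in³.
Direct shear f_v = P/L_w = 114 / 19 = 6 kip/in (vertical).
Torsion M = P·e = 114 × 10 = 1140 kip·in.
Critical point at (x, y) = (4.105, 3.5) from centroid. f_tx = M·y/J = 15.87 kip/in; f_ty = M·x/J = 18.62 kip/in.
Resultant f_max = √[f_tx² + (f_v + f_ty)²] = √[15.87² + (6 + 18.62)²] = 29.29 kip/in.
Capacity per unit length: φr_n = 0.75 × 0.6 × 100 × (0.707 × 0.75) = 23.86 kip/in.
29.29 > 23.86 → NOT adequate.

f_max ≈ 29.3 kip/in; NOT adequate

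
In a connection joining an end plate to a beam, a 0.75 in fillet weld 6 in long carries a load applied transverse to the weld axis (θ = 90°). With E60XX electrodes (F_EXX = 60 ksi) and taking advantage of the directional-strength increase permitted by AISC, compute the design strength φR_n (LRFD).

t_e = 0.707 × 0.75 = 0.5302 in; A_we = 0.5302 × 6 = 3.181 in².
Directional factor: 1.0 + 0.5 sin^1.5(90°) = 1.5.
F_nw = 0.6 × 60 × 1.5 = 54 ksi.
φR_n = 0.75 × 54 × 3.181 = 128.9 kip.

φR_n ≈ 129 kip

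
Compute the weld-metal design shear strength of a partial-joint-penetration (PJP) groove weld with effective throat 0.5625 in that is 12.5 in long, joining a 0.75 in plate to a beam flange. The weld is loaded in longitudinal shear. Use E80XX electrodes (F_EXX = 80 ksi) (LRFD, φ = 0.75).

φR_n ≈ 253 kips

Effective throat (given) t_e = 0.5625 in.
A_we = 0.5625 × 12.5 = 7.031 in².
F_nw = 0.6 F_EXX = 48 ksi.
φR_n = 0.75 × 48 × 7.031 = 253.1 kips.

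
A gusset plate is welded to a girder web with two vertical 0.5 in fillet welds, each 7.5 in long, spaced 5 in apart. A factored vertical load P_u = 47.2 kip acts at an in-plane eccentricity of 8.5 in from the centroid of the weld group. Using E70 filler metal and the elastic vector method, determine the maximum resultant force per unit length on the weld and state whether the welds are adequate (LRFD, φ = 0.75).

E70XX → F_EXX = 70 ksi.
Total weld length L_w = 15 in. Treat welds as unit-width lines.
Polar moment about centroid: J = 2[d³/12 + d(b/2)²] = 2[7.5³/12 + 7.5×2.5²] = 164.1 in³.
Direct shear f_v = P/L_w = 47.2 / 15 = 3.147 kip/in (vertical).
Torsion M = P·e = 47.2 × 8.5 = 401.2 kip·in.
Critical point at (x, y) = (2.5, 3.75) from centroid. f_tx = M·y/J = 9.17 kip/in; f_ty = M·x/J = 6.114 kip/in.
Resultant f_max = √[f_tx² + (f_v + f_ty)²] = √[9.17² + (3.147 + 6.114)²] = 13.03 kip/in.
Capacity per unit length: φr_n = 0.75 × 0.6 × 70 × (0.707 × 0.5) = 11.14 kip/in.
13.03 > 11.14 → NOT adequate.

f_max ≈ 13 kip/in; NOT adequate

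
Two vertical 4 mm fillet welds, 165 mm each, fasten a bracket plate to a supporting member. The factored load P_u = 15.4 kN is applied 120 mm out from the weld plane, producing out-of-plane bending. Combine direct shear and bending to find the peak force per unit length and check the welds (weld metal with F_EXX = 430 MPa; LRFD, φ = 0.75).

L_w = 2 × 165 = 330 mm; section modulus (unit throat) S = 2 × L²/6 = 9075 mm².
Direct shear f_v = P/L_w = 15.4×10³/330 = 46.67 N/mm.
Moment M = P × e = 15.4×10³ × 120 = 1848000 N·mm; bending f_b = M/S = 203.6 N/mm.
f_max = √(f_v² + f_b²) = √(46.67² + 203.6²) = 208.9 N/mm.
φr_n = 0.75 × 0.6 × 430 × (0.707 × 4) = 547.2 N/mm → adequate.

f_max ≈ 209 N/mm; adequate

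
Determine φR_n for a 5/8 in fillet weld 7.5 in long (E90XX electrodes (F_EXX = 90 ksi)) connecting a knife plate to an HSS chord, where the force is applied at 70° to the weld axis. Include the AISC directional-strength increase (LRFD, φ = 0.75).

t_e = 0.707 × 0.625 = 0.4419 in; A_we = 0.4419 × 7.5 = 3.314 in².
Directional factor: 1.0 + 0.5 sin^1.5(70°) = 1.455.
F_nw = 0.6 × 90 × 1.455 = 78.59 ksi.
φR_n = 0.75 × 78.59 × 3.314 = 195.4 kip.

φR_n ≈ 195 kip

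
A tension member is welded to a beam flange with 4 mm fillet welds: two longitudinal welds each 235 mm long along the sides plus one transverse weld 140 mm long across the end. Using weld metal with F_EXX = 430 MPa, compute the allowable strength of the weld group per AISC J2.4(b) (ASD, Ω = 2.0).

R_n/Ω ≈ 223 kN

t_e = 0.707 × 4 = 2.828 mm.
R_nwl = 0.6 × 430 × 2.828 × 470 × 10⁻³ = 342.9 kN (longitudinal, 2 welds).
R_nwt = 0.6 × 430 × 2.828 × 140 × 10⁻³ = 102.1 kN (transverse, base value).
(i) R_nwl + R_nwt = 445.1 kN; (ii) 0.85 R_nwl + 1.5 R_nwt = 444.7 kN.
R_n = max = 445.1 kN [governs: (i)]; R_n/Ω = 222.5 kN.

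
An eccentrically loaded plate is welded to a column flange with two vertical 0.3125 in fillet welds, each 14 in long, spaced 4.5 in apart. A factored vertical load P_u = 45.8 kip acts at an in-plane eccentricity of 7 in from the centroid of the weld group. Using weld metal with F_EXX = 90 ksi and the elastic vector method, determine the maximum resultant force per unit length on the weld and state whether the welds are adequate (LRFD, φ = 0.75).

f_max ≈ 4.7 kip/in; adequate

Total weld length L_w = 28 in. Treat welds as unit-width lines.
Polar moment about centroid: J = 2[d³/12 + d(b/2)²] = 2[14³/12 + 14×2.25²] = 599.1 in³.
Direct shear f_v = P/L_w = 45.8 / 28 = 1.636 kip/in (vertical).
Torsion M = P·e = 45.8 × 7 = 320.6 kip·in.
Critical point at (x, y) = (2.25, 7) from centroid. f_tx = M·y/J = 3.746 kip/in; f_ty = M·x/J = 1.204 kip/in.
Resultant f_max = √[f_tx² + (f_v + f_ty)²] = √[3.746² + (1.636 + 1.204)²] = 4.701 kip/in.
Capacity per unit length: φr_n = 0.75 × 0.6 × 90 × (0.707 × 0.3125) = 8.948 kip/in.
4.701 ≤ 8.948 → adequate.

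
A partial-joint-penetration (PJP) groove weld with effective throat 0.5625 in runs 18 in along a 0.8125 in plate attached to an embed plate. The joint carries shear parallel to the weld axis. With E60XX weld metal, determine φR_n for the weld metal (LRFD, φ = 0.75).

φR_n ≈ 273 kips

E60XX → F_EXX = 60 ksi.
Effective throat (given) t_e = 0.5625 in.
A_we = 0.5625 × 18 = 10.12 in².
F_nw = 0.6 F_EXX = 36 ksi.
φR_n = 0.75 × 36 × 10.12 = 273.4 kips.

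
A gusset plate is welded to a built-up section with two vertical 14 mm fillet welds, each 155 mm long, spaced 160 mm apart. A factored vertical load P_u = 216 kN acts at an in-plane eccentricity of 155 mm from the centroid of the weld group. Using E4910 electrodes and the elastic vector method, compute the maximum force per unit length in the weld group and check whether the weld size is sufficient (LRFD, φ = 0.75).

E49XX → F_EXX = 490 MPa.
Total weld length L_w = 310 mm. Treat welds as unit-width lines.
Polar moment about centroid: J = 2[d³/12 + d(b/2)²] = 2[155³/12 + 155×80²] = 2605000 mm³.
Direct shear f_v = P/L_w = 216×10³ / 310 = 696.8 N/mm (vertical).
Torsion M = P·e = 216×10³ × 155 = 33480000 N·mm.
Critical point at (x, y) = (80, 77.5) from centroid. f_tx = M·y/J = 996.2 N/mm; f_ty = M·x/J = 1028 N/mm.
Resultant f_max = √[f_tx² + (f_v + f_ty)²] = √[996.2² + (696.8 + 1028)²] = 1992 N/mm.
Capacity per unit length: φr_n = 0.75 × 0.6 × 490 × (0.707 × 14) = 2183 N/mm.
1992 ≤ 2183 → adequate.

f_max ≈ 1990 N/mm; adequate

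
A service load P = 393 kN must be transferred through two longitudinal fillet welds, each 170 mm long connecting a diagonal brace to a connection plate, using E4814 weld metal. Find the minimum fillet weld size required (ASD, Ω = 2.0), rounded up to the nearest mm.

E48XX → F_EXX = 480 MPa.
Total weld length L = 340 mm.
Required throat t_e = P × Ω / (0.6 F_EXX × L) = 393 × 2.0 / (0.6 × 480 × 340 × 10⁻³) = 8.027 mm.
Required leg w = t_e / 0.707 = 11.35 mm → use 12 mm.

w = 12 mm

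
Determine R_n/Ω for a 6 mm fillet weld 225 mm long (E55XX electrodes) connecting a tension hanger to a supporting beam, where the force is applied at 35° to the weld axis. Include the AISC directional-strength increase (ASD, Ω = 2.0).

R_n/Ω ≈ 192 kN

E55XX → F_EXX = 550 MPa.
t_e = 0.707 × 6 = 4.242 mm; A_we = 4.242 × 225 = 954.5 mm².
Directional factor: 1.0 + 0.5 sin^1.5(35°) = 1.217.
F_nw = 0.6 × 550 × 1.217 = 401.7 MPa.
R_n/Ω = (401.7 × 954.5) / 2.0 × 10⁻³ = 191.7 kN.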